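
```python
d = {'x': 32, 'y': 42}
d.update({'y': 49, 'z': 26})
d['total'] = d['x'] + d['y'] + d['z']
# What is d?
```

After line 1: d = {'x': 32, 'y': 42}
After line 2 (y overwritten, z added): d = {'x': 32, 'y': 49, 'z': 26}
After line 3 (total = 32 + 49 + 26 = 107): d = {'x': 32, 'y': 49, 'z': 26, 'total': 107}

{'x': 32, 'y': 49, 'z': 26, 'total': 107}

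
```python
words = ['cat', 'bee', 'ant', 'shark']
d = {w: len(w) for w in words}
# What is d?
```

{'cat': 3, 'bee': 3, 'ant': 3, 'shark': 5}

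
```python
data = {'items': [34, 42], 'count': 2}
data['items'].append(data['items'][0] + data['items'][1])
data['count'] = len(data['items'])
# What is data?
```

After line 1: data = {'items': [34, 42], 'count': 2}
After line 2 (append 34 + 42 = 76): data = {'items': [34, 42, 76], 'count': 2}
After line 3 (count = len(items) = 3): data = {'items': [34, 42, 76], 'count': 3}

{'items': [34, 42, 76], 'count': 3}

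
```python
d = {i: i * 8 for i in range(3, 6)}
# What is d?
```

{3: 24, 4: 32, 5: 40}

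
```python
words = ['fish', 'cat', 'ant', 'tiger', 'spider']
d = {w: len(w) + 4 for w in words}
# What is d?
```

{'fish': 8, 'cat': 7, 'ant': 7, 'tiger': 9, 'spider': 10}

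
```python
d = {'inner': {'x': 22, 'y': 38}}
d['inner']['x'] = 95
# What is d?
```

After line 1: d = {'inner': {'x': 22, 'y': 38}}
After line 2 (inner x overwritten): d = {'inner': {'x': 95, 'y': 38}}

{'inner': {'x': 95, 'y': 38}}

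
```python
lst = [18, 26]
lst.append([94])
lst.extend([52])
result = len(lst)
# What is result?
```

After line 1: lst = [18, 26]
After line 2 (append adds [94] as single element): lst = [18, 26, [94]]
After line 3 (extend unpacks [52], adds 52): lst = [18, 26, [94], 52]
After line 4: result = len(lst) = 4

4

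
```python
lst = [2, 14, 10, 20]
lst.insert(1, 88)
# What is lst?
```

[2, 88, 14, 10, 20]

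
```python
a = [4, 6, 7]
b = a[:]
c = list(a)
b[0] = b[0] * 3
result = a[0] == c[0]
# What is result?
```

After line 1: a = [4, 6, 7]
After line 2 (b = a[:], copy): a = [4, 6, 7], b = [4, 6, 7]
After line 3 (c = list(a) is a copy, new object): c = [4, 6, 7]
After line 4 (b[0] = 4 * 3 = 12; only b mutates (copy)): a = [4, 6, 7], b = [12, 6, 7], c = [4, 6, 7]
After line 5 (a[0] = 4, c[0] = 4; result = True)

True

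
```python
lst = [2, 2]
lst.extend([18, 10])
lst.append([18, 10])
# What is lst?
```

After line 1: lst = [2, 2]
After line 2 (extend unpacks [18, 10]): lst = [2, 2, 18, 10]
After line 3 (append adds [18, 10] as single element): lst = [2, 2, 18, 10, [18, 10]]

[2, 2, 18, 10, [18, 10]]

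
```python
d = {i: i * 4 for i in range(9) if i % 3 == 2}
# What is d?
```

{2: 8, 5: 20, 8: 32}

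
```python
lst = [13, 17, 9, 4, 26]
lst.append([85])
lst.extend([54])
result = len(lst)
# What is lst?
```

After line 1: lst = [13, 17, 9, 4, 26]
After line 2 (append adds [85] as single element): lst = [13, 17, 9, 4, 26, [85]]
After line 3 (extend unpacks [54], adds 54): lst = [13, 17, 9, 4, 26, [85], 54]
After line 4: result = len(lst) = 7

[13, 17, 9, 4, 26, [85], 54]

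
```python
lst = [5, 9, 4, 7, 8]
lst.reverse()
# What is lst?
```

[8, 7, 4, 9, 5]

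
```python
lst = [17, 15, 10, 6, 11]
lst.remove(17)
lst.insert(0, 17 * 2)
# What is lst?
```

After line 1: lst = [17, 15, 10, 6, 11]
After line 2 (remove first 17): lst = [15, 10, 6, 11]
After line 3 (insert 34 at index 0): lst = [34, 15, 10, 6, 11]

[34, 15, 10, 6, 11]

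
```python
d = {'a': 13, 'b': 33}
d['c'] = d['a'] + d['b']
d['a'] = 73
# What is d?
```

After line 1: d = {'a': 13, 'b': 33}
After line 2 (d['c'] = 13 + 33): d = {'a': 13, 'b': 33, 'c': 46}
After line 3: d = {'a': 73, 'b': 33, 'c': 46}

{'a': 73, 'b': 33, 'c': 46}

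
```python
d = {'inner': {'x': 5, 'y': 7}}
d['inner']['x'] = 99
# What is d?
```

After line 1: d = {'inner': {'x': 5, 'y': 7}}
After line 2 (inner x overwritten): d = {'inner': {'x': 99, 'y': 7}}

{'inner': {'x': 99, 'y': 7}}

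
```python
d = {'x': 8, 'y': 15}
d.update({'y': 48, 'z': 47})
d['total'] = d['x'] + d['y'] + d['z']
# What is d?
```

After line 1: d = {'x': 8, 'y': 15}
After line 2 (y overwritten, z added): d = {'x': 8, 'y': 48, 'z': 47}
After line 3 (total = 8 + 48 + 47 = 103): d = {'x': 8, 'y': 48, 'z': 47, 'total': 103}

{'x': 8, 'y': 48, 'z': 47, 'total': 103}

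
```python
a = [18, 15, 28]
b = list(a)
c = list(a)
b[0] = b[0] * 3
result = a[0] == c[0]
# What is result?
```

After line 1: a = [18, 15, 28]
After line 2 (b = list(a), copy): a = [18, 15, 28], b = [18, 15, 28]
After line 3 (c = list(a) is a copy, new object): c = [18, 15, 28]
After line 4 (b[0] = 18 * 3 = 54; only b mutates (copy)): a = [18, 15, 28], b = [54, 15, 28], c = [18, 15, 28]
After line 5 (a[0] = 18, c[0] = 18; result = True)

True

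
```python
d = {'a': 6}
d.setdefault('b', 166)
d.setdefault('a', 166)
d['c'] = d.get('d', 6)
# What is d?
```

After line 1: d = {'a': 6}
After line 2 (setdefault adds 'b'=166): d = {'a': 6, 'b': 166}
After line 3 (setdefault 'a' no-op, already exists): d = {'a': 6, 'b': 166}
After line 4 (get('d', 6) returns default since 'd' not in d): d = {'a': 6, 'b': 166, 'c': 6}

{'a': 6, 'b': 166, 'c': 6}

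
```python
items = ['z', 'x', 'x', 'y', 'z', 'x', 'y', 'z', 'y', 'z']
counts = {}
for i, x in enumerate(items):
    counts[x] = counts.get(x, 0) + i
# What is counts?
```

Initial: counts = {}, items = ['z', 'x', 'x', 'y', 'z', 'x', 'y', 'z', 'y', 'z']
i=0, x='z': counts = {'z': 0}
i=1, x='x': counts = {'z': 0, 'x': 1}
i=2, x='x': counts = {'z': 0, 'x': 3}
i=3, x='y': counts = {'z': 0, 'x': 3, 'y': 3}
i=4, x='z': counts = {'z': 4, 'x': 3, 'y': 3}
i=5, x='x': counts = {'z': 4, 'x': 8, 'y': 3}
i=6, x='y': counts = {'z': 4, 'x': 8, 'y': 9}
i=7, x='z': counts = {'z': 11, 'x': 8, 'y': 9}
i=8, x='y': counts = {'z': 11, 'x': 8, 'y': 17}
i=9, x='z': counts = {'z': 20, 'x': 8, 'y': 17}

{'z': 20, 'x': 8, 'y': 17}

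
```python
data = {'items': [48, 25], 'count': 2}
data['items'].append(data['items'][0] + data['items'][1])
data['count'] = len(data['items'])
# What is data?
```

After line 1: data = {'items': [48, 25], 'count': 2}
After line 2 (append 48 + 25 = 73): data = {'items': [48, 25, 73], 'count': 2}
After line 3 (count = len(items) = 3): data = {'items': [48, 25, 73], 'count': 3}

{'items': [48, 25, 73], 'count': 3}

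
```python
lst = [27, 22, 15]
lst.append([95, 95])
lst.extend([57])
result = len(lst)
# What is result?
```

After line 1: lst = [27, 22, 15]
After line 2 (append adds [95, 95] as single element): lst = [27, 22, 15, [95, 95]]
After line 3 (extend unpacks [57], adds 57): lst = [27, 22, 15, [95, 95], 57]
After line 4: result = len(lst) = 5

5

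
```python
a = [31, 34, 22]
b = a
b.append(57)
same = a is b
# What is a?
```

After line 1: a = [31, 34, 22]
After line 2 (b = a is an alias, same object): a = [31, 34, 22], b = [31, 34, 22]
After line 3 (b.append mutates the shared list): a = [31, 34, 22, 57], b = [31, 34, 22, 57]
After line 4 (same = a is b; same object -> True): same = True

[31, 34, 22, 57]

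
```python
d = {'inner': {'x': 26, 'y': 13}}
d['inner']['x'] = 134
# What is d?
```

After line 1: d = {'inner': {'x': 26, 'y': 13}}
After line 2 (inner x overwritten): d = {'inner': {'x': 134, 'y': 13}}

{'inner': {'x': 134, 'y': 13}}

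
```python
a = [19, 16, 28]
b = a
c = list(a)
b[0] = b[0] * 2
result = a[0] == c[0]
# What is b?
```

After line 1: a = [19, 16, 28]
After line 2 (b = a, alias): a = [19, 16, 28], b = [19, 16, 28]
After line 3 (c = list(a) is a copy, new object): c = [19, 16, 28]
After line 4 (b[0] = 19 * 2 = 38; mutates shared a/b): a = b = [38, 16, 28], c = [19, 16, 28]
After line 5 (a[0] = 38, c[0] = 19; result = False)

[38, 16, 28]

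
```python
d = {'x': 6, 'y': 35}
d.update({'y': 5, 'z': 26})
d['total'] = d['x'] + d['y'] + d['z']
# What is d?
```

After line 1: d = {'x': 6, 'y': 35}
After line 2 (y overwritten, z added): d = {'x': 6, 'y': 5, 'z': 26}
After line 3 (total = 6 + 5 + 26 = 37): d = {'x': 6, 'y': 5, 'z': 26, 'total': 37}

{'x': 6, 'y': 5, 'z': 26, 'total': 37}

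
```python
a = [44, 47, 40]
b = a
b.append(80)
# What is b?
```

After line 1: a = [44, 47, 40]
After line 2 (b = a is an alias, same object): a = [44, 47, 40], b = [44, 47, 40]
After line 3 (b.append mutates the shared list): a = [44, 47, 40, 80], b = [44, 47, 40, 80]

[44, 47, 40, 80]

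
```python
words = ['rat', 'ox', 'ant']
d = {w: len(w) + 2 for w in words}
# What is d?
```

{'rat': 5, 'ox': 4, 'ant': 5}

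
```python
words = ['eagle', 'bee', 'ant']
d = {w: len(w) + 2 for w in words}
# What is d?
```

{'eagle': 7, 'bee': 5, 'ant': 5}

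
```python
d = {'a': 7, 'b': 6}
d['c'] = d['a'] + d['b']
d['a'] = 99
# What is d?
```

After line 1: d = {'a': 7, 'b': 6}
After line 2 (d['c'] = 7 + 6): d = {'a': 7, 'b': 6, 'c': 13}
After line 3: d = {'a': 99, 'b': 6, 'c': 13}

{'a': 99, 'b': 6, 'c': 13}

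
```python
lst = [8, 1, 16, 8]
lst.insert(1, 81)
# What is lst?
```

[8, 81, 1, 16, 8]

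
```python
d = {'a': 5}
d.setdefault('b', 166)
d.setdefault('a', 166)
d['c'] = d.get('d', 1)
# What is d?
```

After line 1: d = {'a': 5}
After line 2 (setdefault adds 'b'=166): d = {'a': 5, 'b': 166}
After line 3 (setdefault 'a' no-op, already exists): d = {'a': 5, 'b': 166}
After line 4 (get('d', 1) returns default since 'd' not in d): d = {'a': 5, 'b': 166, 'c': 1}

{'a': 5, 'b': 166, 'c': 1}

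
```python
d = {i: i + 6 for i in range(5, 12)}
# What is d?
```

{5: 11, 6: 12, 7: 13, 8: 14, 9: 15, 10: 16, 11: 17}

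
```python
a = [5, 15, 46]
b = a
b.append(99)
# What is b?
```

After line 1: a = [5, 15, 46]
After line 2 (b = a is an alias, same object): a = [5, 15, 46], b = [5, 15, 46]
After line 3 (b.append mutates the shared list): a = [5, 15, 46, 99], b = [5, 15, 46, 99]

[5, 15, 46, 99]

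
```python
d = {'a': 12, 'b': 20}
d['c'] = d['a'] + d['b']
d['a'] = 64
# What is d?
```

After line 1: d = {'a': 12, 'b': 20}
After line 2 (d['c'] = 12 + 20): d = {'a': 12, 'b': 20, 'c': 32}
After line 3: d = {'a': 64, 'b': 20, 'c': 32}

{'a': 64, 'b': 20, 'c': 32}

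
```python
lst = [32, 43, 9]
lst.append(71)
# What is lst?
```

[32, 43, 9, 71]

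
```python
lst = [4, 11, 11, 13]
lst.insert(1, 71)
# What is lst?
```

[4, 71, 11, 11, 13]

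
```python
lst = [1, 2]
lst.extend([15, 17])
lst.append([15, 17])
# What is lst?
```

After line 1: lst = [1, 2]
After line 2 (extend unpacks [15, 17]): lst = [1, 2, 15, 17]
After line 3 (append adds [15, 17] as single element): lst = [1, 2, 15, 17, [15, 17]]

[1, 2, 15, 17, [15, 17]]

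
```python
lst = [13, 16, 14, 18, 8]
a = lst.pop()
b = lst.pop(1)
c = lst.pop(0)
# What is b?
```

After line 1: lst = [13, 16, 14, 18, 8]
After line 2 (pop() -> a = 8): lst = [13, 16, 14, 18]
After line 3 (pop(1) -> b = 16): lst = [13, 14, 18]
After line 4 (pop(0) -> c = 13): lst = [14, 18]

16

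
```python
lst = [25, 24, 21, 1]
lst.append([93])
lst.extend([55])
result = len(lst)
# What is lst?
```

After line 1: lst = [25, 24, 21, 1]
After line 2 (append adds [93] as single element): lst = [25, 24, 21, 1, [93]]
After line 3 (extend unpacks [55], adds 55): lst = [25, 24, 21, 1, [93], 55]
After line 4: result = len(lst) = 6

[25, 24, 21, 1, [93], 55]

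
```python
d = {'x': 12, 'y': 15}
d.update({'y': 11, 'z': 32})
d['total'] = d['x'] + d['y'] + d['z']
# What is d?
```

After line 1: d = {'x': 12, 'y': 15}
After line 2 (y overwritten, z added): d = {'x': 12, 'y': 11, 'z': 32}
After line 3 (total = 12 + 11 + 32 = 55): d = {'x': 12, 'y': 11, 'z': 32, 'total': 55}

{'x': 12, 'y': 11, 'z': 32, 'total': 55}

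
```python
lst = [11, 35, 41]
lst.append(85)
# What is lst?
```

[11, 35, 41, 85]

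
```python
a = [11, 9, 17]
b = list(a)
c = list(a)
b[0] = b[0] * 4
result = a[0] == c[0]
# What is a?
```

After line 1: a = [11, 9, 17]
After line 2 (b = list(a), copy): a = [11, 9, 17], b = [11, 9, 17]
After line 3 (c = list(a) is a copy, new object): c = [11, 9, 17]
After line 4 (b[0] = 11 * 4 = 44; only b mutates (copy)): a = [11, 9, 17], b = [44, 9, 17], c = [11, 9, 17]
After line 5 (a[0] = 11, c[0] = 11; result = True)

[11, 9, 17]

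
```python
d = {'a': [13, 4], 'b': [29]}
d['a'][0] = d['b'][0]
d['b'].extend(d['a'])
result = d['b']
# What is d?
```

After line 1: d = {'a': [13, 4], 'b': [29]}
After line 2 (a[0] = b[0] = 29): d = {'a': [29, 4], 'b': [29]}
After line 3 (b.extend(a) appends [29, 4]): d = {'a': [29, 4], 'b': [29, 29, 4]}
After line 4: result = d['b'] = [29, 29, 4]

{'a': [29, 4], 'b': [29, 29, 4]}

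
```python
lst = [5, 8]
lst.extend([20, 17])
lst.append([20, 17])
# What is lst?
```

After line 1: lst = [5, 8]
After line 2 (extend unpacks [20, 17]): lst = [5, 8, 20, 17]
After line 3 (append adds [20, 17] as single element): lst = [5, 8, 20, 17, [20, 17]]

[5, 8, 20, 17, [20, 17]]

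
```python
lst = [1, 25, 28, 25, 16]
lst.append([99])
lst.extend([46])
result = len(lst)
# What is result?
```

After line 1: lst = [1, 25, 28, 25, 16]
After line 2 (append adds [99] as single element): lst = [1, 25, 28, 25, 16, [99]]
After line 3 (extend unpacks [46], adds 46): lst = [1, 25, 28, 25, 16, [99], 46]
After line 4: result = len(lst) = 7

7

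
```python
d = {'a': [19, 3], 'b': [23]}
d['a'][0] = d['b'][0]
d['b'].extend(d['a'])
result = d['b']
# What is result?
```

After line 1: d = {'a': [19, 3], 'b': [23]}
After line 2 (a[0] = b[0] = 23): d = {'a': [23, 3], 'b': [23]}
After line 3 (b.extend(a) appends [23, 3]): d = {'a': [23, 3], 'b': [23, 23, 3]}
After line 4: result = d['b'] = [23, 23, 3]

[23, 23, 3]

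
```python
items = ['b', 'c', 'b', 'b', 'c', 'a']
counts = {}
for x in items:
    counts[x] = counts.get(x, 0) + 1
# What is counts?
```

Initial: counts = {}, items = ['b', 'c', 'b', 'b', 'c', 'a']
See 'b': counts = {'b': 1}
See 'c': counts = {'b': 1, 'c': 1}
See 'b': counts = {'b': 2, 'c': 1}
See 'b': counts = {'b': 3, 'c': 1}
See 'c': counts = {'b': 3, 'c': 2}
See 'a': counts = {'b': 3, 'c': 2, 'a': 1}

{'b': 3, 'c': 2, 'a': 1}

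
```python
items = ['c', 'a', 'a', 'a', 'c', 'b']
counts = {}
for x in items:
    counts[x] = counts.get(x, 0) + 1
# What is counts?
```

Initial: counts = {}, items = ['c', 'a', 'a', 'a', 'c', 'b']
See 'c': counts = {'c': 1}
See 'a': counts = {'c': 1, 'a': 1}
See 'a': counts = {'c': 1, 'a': 2}
See 'a': counts = {'c': 1, 'a': 3}
See 'c': counts = {'c': 2, 'a': 3}
See 'b': counts = {'c': 2, 'a': 3, 'b': 1}

{'c': 2, 'a': 3, 'b': 1}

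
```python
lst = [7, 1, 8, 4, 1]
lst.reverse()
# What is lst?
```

[1, 4, 8, 1, 7]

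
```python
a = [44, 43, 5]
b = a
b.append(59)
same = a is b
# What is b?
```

After line 1: a = [44, 43, 5]
After line 2 (b = a is an alias, same object): a = [44, 43, 5], b = [44, 43, 5]
After line 3 (b.append mutates the shared list): a = [44, 43, 5, 59], b = [44, 43, 5, 59]
After line 4 (same = a is b; same object -> True): same = True

[44, 43, 5, 59]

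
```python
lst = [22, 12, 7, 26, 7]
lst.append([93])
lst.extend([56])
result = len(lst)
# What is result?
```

After line 1: lst = [22, 12, 7, 26, 7]
After line 2 (append adds [93] as single element): lst = [22, 12, 7, 26, 7, [93]]
After line 3 (extend unpacks [56], adds 56): lst = [22, 12, 7, 26, 7, [93], 56]
After line 4: result = len(lst) = 7

7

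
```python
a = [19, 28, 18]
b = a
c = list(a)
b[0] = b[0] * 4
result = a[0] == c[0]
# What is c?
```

After line 1: a = [19, 28, 18]
After line 2 (b = a, alias): a = [19, 28, 18], b = [19, 28, 18]
After line 3 (c = list(a) is a copy, new object): c = [19, 28, 18]
After line 4 (b[0] = 19 * 4 = 76; mutates shared a/b): a = b = [76, 28, 18], c = [19, 28, 18]
After line 5 (a[0] = 76, c[0] = 19; result = False)

[19, 28, 18]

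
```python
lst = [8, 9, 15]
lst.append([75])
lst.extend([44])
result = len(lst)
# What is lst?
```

After line 1: lst = [8, 9, 15]
After line 2 (append adds [75] as single element): lst = [8, 9, 15, [75]]
After line 3 (extend unpacks [44], adds 44): lst = [8, 9, 15, [75], 44]
After line 4: result = len(lst) = 5

[8, 9, 15, [75], 44]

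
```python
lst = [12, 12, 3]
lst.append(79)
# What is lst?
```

[12, 12, 3, 79]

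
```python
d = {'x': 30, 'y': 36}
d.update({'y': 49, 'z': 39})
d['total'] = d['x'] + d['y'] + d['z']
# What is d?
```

After line 1: d = {'x': 30, 'y': 36}
After line 2 (y overwritten, z added): d = {'x': 30, 'y': 49, 'z': 39}
After line 3 (total = 30 + 49 + 39 = 118): d = {'x': 30, 'y': 49, 'z': 39, 'total': 118}

{'x': 30, 'y': 49, 'z': 39, 'total': 118}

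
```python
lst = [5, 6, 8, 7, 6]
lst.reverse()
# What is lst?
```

[6, 7, 8, 6, 5]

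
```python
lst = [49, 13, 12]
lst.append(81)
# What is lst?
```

[49, 13, 12, 81]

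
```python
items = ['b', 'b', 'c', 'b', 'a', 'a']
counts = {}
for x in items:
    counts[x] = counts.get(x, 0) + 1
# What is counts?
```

Initial: counts = {}, items = ['b', 'b', 'c', 'b', 'a', 'a']
See 'b': counts = {'b': 1}
See 'b': counts = {'b': 2}
See 'c': counts = {'b': 2, 'c': 1}
See 'b': counts = {'b': 3, 'c': 1}
See 'a': counts = {'b': 3, 'c': 1, 'a': 1}
See 'a': counts = {'b': 3, 'c': 1, 'a': 2}

{'b': 3, 'c': 1, 'a': 2}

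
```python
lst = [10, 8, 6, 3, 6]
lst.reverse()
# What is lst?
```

[6, 3, 6, 8, 10]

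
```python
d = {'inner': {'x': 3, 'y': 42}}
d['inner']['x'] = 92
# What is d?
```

After line 1: d = {'inner': {'x': 3, 'y': 42}}
After line 2 (inner x overwritten): d = {'inner': {'x': 92, 'y': 42}}

{'inner': {'x': 92, 'y': 42}}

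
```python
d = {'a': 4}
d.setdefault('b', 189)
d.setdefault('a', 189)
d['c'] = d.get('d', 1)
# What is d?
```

After line 1: d = {'a': 4}
After line 2 (setdefault adds 'b'=189): d = {'a': 4, 'b': 189}
After line 3 (setdefault 'a' no-op, already exists): d = {'a': 4, 'b': 189}
After line 4 (get('d', 1) returns default since 'd' not in d): d = {'a': 4, 'b': 189, 'c': 1}

{'a': 4, 'b': 189, 'c': 1}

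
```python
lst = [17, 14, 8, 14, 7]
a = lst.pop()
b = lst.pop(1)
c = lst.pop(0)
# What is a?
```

After line 1: lst = [17, 14, 8, 14, 7]
After line 2 (pop() -> a = 7): lst = [17, 14, 8, 14]
After line 3 (pop(1) -> b = 14): lst = [17, 8, 14]
After line 4 (pop(0) -> c = 17): lst = [8, 14]

7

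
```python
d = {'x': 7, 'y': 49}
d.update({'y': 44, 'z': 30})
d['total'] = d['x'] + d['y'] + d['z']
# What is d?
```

After line 1: d = {'x': 7, 'y': 49}
After line 2 (y overwritten, z added): d = {'x': 7, 'y': 44, 'z': 30}
After line 3 (total = 7 + 44 + 30 = 81): d = {'x': 7, 'y': 44, 'z': 30, 'total': 81}

{'x': 7, 'y': 44, 'z': 30, 'total': 81}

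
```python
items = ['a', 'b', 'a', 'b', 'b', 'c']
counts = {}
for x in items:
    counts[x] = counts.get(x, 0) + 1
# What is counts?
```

Initial: counts = {}, items = ['a', 'b', 'a', 'b', 'b', 'c']
See 'a': counts = {'a': 1}
See 'b': counts = {'a': 1, 'b': 1}
See 'a': counts = {'a': 2, 'b': 1}
See 'b': counts = {'a': 2, 'b': 2}
See 'b': counts = {'a': 2, 'b': 3}
See 'c': counts = {'a': 2, 'b': 3, 'c': 1}

{'a': 2, 'b': 3, 'c': 1}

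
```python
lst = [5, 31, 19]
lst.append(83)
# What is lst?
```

[5, 31, 19, 83]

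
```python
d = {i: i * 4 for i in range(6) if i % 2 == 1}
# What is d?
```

{1: 4, 3: 12, 5: 20}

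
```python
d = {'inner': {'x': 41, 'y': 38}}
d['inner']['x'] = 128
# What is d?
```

After line 1: d = {'inner': {'x': 41, 'y': 38}}
After line 2 (inner x overwritten): d = {'inner': {'x': 128, 'y': 38}}

{'inner': {'x': 128, 'y': 38}}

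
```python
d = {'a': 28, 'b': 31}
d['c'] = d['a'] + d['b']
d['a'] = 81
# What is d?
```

After line 1: d = {'a': 28, 'b': 31}
After line 2 (d['c'] = 28 + 31): d = {'a': 28, 'b': 31, 'c': 59}
After line 3: d = {'a': 81, 'b': 31, 'c': 59}

{'a': 81, 'b': 31, 'c': 59}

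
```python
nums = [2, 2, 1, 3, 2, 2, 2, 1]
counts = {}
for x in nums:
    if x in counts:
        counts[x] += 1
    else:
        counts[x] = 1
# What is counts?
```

Initial: counts = {}, nums = [2, 2, 1, 3, 2, 2, 2, 1]
See 2: counts = {2: 1}
See 2: counts = {2: 2}
See 1: counts = {2: 2, 1: 1}
See 3: counts = {2: 2, 1: 1, 3: 1}
See 2: counts = {2: 3, 1: 1, 3: 1}
See 2: counts = {2: 4, 1: 1, 3: 1}
See 2: counts = {2: 5, 1: 1, 3: 1}
See 1: counts = {2: 5, 1: 2, 3: 1}

{2: 5, 1: 2, 3: 1}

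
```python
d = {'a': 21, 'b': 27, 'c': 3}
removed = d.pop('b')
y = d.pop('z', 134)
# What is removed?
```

After line 1: d = {'a': 21, 'b': 27, 'c': 3}
After line 2 (pop 'b' returns 27): d = {'a': 21, 'c': 3}, removed = 27
After line 3 (pop 'z' missing, returns default 134): d = {'a': 21, 'c': 3}, y = 134

27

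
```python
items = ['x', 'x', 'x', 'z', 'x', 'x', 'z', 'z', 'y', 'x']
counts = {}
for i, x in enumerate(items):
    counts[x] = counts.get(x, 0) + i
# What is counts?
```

Initial: counts = {}, items = ['x', 'x', 'x', 'z', 'x', 'x', 'z', 'z', 'y', 'x']
i=0, x='x': counts = {'x': 0}
i=1, x='x': counts = {'x': 1}
i=2, x='x': counts = {'x': 3}
i=3, x='z': counts = {'x': 3, 'z': 3}
i=4, x='x': counts = {'x': 7, 'z': 3}
i=5, x='x': counts = {'x': 12, 'z': 3}
i=6, x='z': counts = {'x': 12, 'z': 9}
i=7, x='z': counts = {'x': 12, 'z': 16}
i=8, x='y': counts = {'x': 12, 'z': 16, 'y': 8}
i=9, x='x': counts = {'x': 21, 'z': 16, 'y': 8}

{'x': 21, 'z': 16, 'y': 8}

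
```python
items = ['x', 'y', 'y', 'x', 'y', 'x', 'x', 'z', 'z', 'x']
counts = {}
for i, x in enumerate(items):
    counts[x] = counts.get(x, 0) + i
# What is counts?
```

Initial: counts = {}, items = ['x', 'y', 'y', 'x', 'y', 'x', 'x', 'z', 'z', 'x']
i=0, x='x': counts = {'x': 0}
i=1, x='y': counts = {'x': 0, 'y': 1}
i=2, x='y': counts = {'x': 0, 'y': 3}
i=3, x='x': counts = {'x': 3, 'y': 3}
i=4, x='y': counts = {'x': 3, 'y': 7}
i=5, x='x': counts = {'x': 8, 'y': 7}
i=6, x='x': counts = {'x': 14, 'y': 7}
i=7, x='z': counts = {'x': 14, 'y': 7, 'z': 7}
i=8, x='z': counts = {'x': 14, 'y': 7, 'z': 15}
i=9, x='x': counts = {'x': 23, 'y': 7, 'z': 15}

{'x': 23, 'y': 7, 'z': 15}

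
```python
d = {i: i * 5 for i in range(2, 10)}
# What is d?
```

{2: 10, 3: 15, 4: 20, 5: 25, 6: 30, 7: 35, 8: 40, 9: 45}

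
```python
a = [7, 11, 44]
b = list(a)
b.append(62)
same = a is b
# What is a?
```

After line 1: a = [7, 11, 44]
After line 2 (b = list(a) is a shallow copy, new object): a = [7, 11, 44], b = [7, 11, 44]
After line 3 (append only mutates b): a = [7, 11, 44], b = [7, 11, 44, 62]
After line 4 (same = a is b; different objects -> False): same = False

[7, 11, 44]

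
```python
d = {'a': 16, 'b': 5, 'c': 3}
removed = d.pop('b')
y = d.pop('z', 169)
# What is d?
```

After line 1: d = {'a': 16, 'b': 5, 'c': 3}
After line 2 (pop 'b' returns 5): d = {'a': 16, 'c': 3}, removed = 5
After line 3 (pop 'z' missing, returns default 169): d = {'a': 16, 'c': 3}, y = 169

{'a': 16, 'c': 3}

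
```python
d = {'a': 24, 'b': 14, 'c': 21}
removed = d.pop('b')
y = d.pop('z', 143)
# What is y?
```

After line 1: d = {'a': 24, 'b': 14, 'c': 21}
After line 2 (pop 'b' returns 14): d = {'a': 24, 'c': 21}, removed = 14
After line 3 (pop 'z' missing, returns default 143): d = {'a': 24, 'c': 21}, y = 143

143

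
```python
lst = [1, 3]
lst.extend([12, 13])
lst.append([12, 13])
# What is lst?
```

After line 1: lst = [1, 3]
After line 2 (extend unpacks [12, 13]): lst = [1, 3, 12, 13]
After line 3 (append adds [12, 13] as single element): lst = [1, 3, 12, 13, [12, 13]]

[1, 3, 12, 13, [12, 13]]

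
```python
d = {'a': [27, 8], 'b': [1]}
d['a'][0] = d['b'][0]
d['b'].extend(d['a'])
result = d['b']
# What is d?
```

After line 1: d = {'a': [27, 8], 'b': [1]}
After line 2 (a[0] = b[0] = 1): d = {'a': [1, 8], 'b': [1]}
After line 3 (b.extend(a) appends [1, 8]): d = {'a': [1, 8], 'b': [1, 1, 8]}
After line 4: result = d['b'] = [1, 1, 8]

{'a': [1, 8], 'b': [1, 1, 8]}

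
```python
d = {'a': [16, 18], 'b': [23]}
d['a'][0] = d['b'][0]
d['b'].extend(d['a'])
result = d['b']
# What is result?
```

After line 1: d = {'a': [16, 18], 'b': [23]}
After line 2 (a[0] = b[0] = 23): d = {'a': [23, 18], 'b': [23]}
After line 3 (b.extend(a) appends [23, 18]): d = {'a': [23, 18], 'b': [23, 23, 18]}
After line 4: result = d['b'] = [23, 23, 18]

[23, 23, 18]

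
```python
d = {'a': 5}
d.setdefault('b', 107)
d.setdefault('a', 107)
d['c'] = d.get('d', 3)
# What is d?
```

After line 1: d = {'a': 5}
After line 2 (setdefault adds 'b'=107): d = {'a': 5, 'b': 107}
After line 3 (setdefault 'a' no-op, already exists): d = {'a': 5, 'b': 107}
After line 4 (get('d', 3) returns default since 'd' not in d): d = {'a': 5, 'b': 107, 'c': 3}

{'a': 5, 'b': 107, 'c': 3}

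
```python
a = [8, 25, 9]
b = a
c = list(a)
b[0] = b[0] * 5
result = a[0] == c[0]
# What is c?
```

After line 1: a = [8, 25, 9]
After line 2 (b = a, alias): a = [8, 25, 9], b = [8, 25, 9]
After line 3 (c = list(a) is a copy, new object): c = [8, 25, 9]
After line 4 (b[0] = 8 * 5 = 40; mutates shared a/b): a = b = [40, 25, 9], c = [8, 25, 9]
After line 5 (a[0] = 40, c[0] = 8; result = False)

[8, 25, 9]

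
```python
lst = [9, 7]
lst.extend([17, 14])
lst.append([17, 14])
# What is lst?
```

After line 1: lst = [9, 7]
After line 2 (extend unpacks [17, 14]): lst = [9, 7, 17, 14]
After line 3 (append adds [17, 14] as single element): lst = [9, 7, 17, 14, [17, 14]]

[9, 7, 17, 14, [17, 14]]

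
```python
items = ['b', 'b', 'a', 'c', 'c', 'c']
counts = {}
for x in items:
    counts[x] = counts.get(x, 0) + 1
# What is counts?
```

Initial: counts = {}, items = ['b', 'b', 'a', 'c', 'c', 'c']
See 'b': counts = {'b': 1}
See 'b': counts = {'b': 2}
See 'a': counts = {'b': 2, 'a': 1}
See 'c': counts = {'b': 2, 'a': 1, 'c': 1}
See 'c': counts = {'b': 2, 'a': 1, 'c': 2}
See 'c': counts = {'b': 2, 'a': 1, 'c': 3}

{'b': 2, 'a': 1, 'c': 3}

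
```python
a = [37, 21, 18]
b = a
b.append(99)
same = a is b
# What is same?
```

After line 1: a = [37, 21, 18]
After line 2 (b = a is an alias, same object): a = [37, 21, 18], b = [37, 21, 18]
After line 3 (b.append mutates the shared list): a = [37, 21, 18, 99], b = [37, 21, 18, 99]
After line 4 (same = a is b; same object -> True): same = True

True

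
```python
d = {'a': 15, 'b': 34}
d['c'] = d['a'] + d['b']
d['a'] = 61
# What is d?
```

After line 1: d = {'a': 15, 'b': 34}
After line 2 (d['c'] = 15 + 34): d = {'a': 15, 'b': 34, 'c': 49}
After line 3: d = {'a': 61, 'b': 34, 'c': 49}

{'a': 61, 'b': 34, 'c': 49}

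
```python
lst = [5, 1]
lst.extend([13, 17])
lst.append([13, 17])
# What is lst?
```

After line 1: lst = [5, 1]
After line 2 (extend unpacks [13, 17]): lst = [5, 1, 13, 17]
After line 3 (append adds [13, 17] as single element): lst = [5, 1, 13, 17, [13, 17]]

[5, 1, 13, 17, [13, 17]]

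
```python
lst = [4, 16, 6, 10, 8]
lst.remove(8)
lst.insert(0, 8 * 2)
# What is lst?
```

After line 1: lst = [4, 16, 6, 10, 8]
After line 2 (remove first 8): lst = [4, 16, 6, 10]
After line 3 (insert 16 at index 0): lst = [16, 4, 16, 6, 10]

[16, 4, 16, 6, 10]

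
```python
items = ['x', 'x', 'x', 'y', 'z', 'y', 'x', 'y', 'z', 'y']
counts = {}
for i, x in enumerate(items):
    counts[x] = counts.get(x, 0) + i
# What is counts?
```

Initial: counts = {}, items = ['x', 'x', 'x', 'y', 'z', 'y', 'x', 'y', 'z', 'y']
i=0, x='x': counts = {'x': 0}
i=1, x='x': counts = {'x': 1}
i=2, x='x': counts = {'x': 3}
i=3, x='y': counts = {'x': 3, 'y': 3}
i=4, x='z': counts = {'x': 3, 'y': 3, 'z': 4}
i=5, x='y': counts = {'x': 3, 'y': 8, 'z': 4}
i=6, x='x': counts = {'x': 9, 'y': 8, 'z': 4}
i=7, x='y': counts = {'x': 9, 'y': 15, 'z': 4}
i=8, x='z': counts = {'x': 9, 'y': 15, 'z': 12}
i=9, x='y': counts = {'x': 9, 'y': 24, 'z': 12}

{'x': 9, 'y': 24, 'z': 12}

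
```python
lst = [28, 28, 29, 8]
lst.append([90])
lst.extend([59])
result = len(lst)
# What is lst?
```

After line 1: lst = [28, 28, 29, 8]
After line 2 (append adds [90] as single element): lst = [28, 28, 29, 8, [90]]
After line 3 (extend unpacks [59], adds 59): lst = [28, 28, 29, 8, [90], 59]
After line 4: result = len(lst) = 6

[28, 28, 29, 8, [90], 59]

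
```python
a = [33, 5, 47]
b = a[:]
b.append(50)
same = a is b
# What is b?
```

After line 1: a = [33, 5, 47]
After line 2 (b = a[:] is a shallow copy, new object): a = [33, 5, 47], b = [33, 5, 47]
After line 3 (append only mutates b): a = [33, 5, 47], b = [33, 5, 47, 50]
After line 4 (same = a is b; different objects -> False): same = False

[33, 5, 47, 50]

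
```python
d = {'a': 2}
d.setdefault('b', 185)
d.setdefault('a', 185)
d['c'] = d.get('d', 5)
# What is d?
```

After line 1: d = {'a': 2}
After line 2 (setdefault adds 'b'=185): d = {'a': 2, 'b': 185}
After line 3 (setdefault 'a' no-op, already exists): d = {'a': 2, 'b': 185}
After line 4 (get('d', 5) returns default since 'd' not in d): d = {'a': 2, 'b': 185, 'c': 5}

{'a': 2, 'b': 185, 'c': 5}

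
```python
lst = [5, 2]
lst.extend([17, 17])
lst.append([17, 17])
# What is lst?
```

After line 1: lst = [5, 2]
After line 2 (extend unpacks [17, 17]): lst = [5, 2, 17, 17]
After line 3 (append adds [17, 17] as single element): lst = [5, 2, 17, 17, [17, 17]]

[5, 2, 17, 17, [17, 17]]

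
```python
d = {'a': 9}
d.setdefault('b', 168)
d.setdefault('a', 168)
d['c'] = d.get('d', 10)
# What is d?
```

After line 1: d = {'a': 9}
After line 2 (setdefault adds 'b'=168): d = {'a': 9, 'b': 168}
After line 3 (setdefault 'a' no-op, already exists): d = {'a': 9, 'b': 168}
After line 4 (get('d', 10) returns default since 'd' not in d): d = {'a': 9, 'b': 168, 'c': 10}

{'a': 9, 'b': 168, 'c': 10}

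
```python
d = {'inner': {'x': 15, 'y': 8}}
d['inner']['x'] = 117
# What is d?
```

After line 1: d = {'inner': {'x': 15, 'y': 8}}
After line 2 (inner x overwritten): d = {'inner': {'x': 117, 'y': 8}}

{'inner': {'x': 117, 'y': 8}}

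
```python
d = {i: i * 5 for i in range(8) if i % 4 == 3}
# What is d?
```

{3: 15, 7: 35}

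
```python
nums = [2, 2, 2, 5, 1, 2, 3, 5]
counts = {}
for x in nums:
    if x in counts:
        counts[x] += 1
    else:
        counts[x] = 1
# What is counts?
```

Initial: counts = {}, nums = [2, 2, 2, 5, 1, 2, 3, 5]
See 2: counts = {2: 1}
See 2: counts = {2: 2}
See 2: counts = {2: 3}
See 5: counts = {2: 3, 5: 1}
See 1: counts = {2: 3, 5: 1, 1: 1}
See 2: counts = {2: 4, 5: 1, 1: 1}
See 3: counts = {2: 4, 5: 1, 1: 1, 3: 1}
See 5: counts = {2: 4, 5: 2, 1: 1, 3: 1}

{2: 4, 5: 2, 1: 1, 3: 1}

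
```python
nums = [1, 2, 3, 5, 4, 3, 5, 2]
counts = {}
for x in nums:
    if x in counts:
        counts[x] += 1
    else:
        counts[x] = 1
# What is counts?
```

Initial: counts = {}, nums = [1, 2, 3, 5, 4, 3, 5, 2]
See 1: counts = {1: 1}
See 2: counts = {1: 1, 2: 1}
See 3: counts = {1: 1, 2: 1, 3: 1}
See 5: counts = {1: 1, 2: 1, 3: 1, 5: 1}
See 4: counts = {1: 1, 2: 1, 3: 1, 5: 1, 4: 1}
See 3: counts = {1: 1, 2: 1, 3: 2, 5: 1, 4: 1}
See 5: counts = {1: 1, 2: 1, 3: 2, 5: 2, 4: 1}
See 2: counts = {1: 1, 2: 2, 3: 2, 5: 2, 4: 1}

{1: 1, 2: 2, 3: 2, 5: 2, 4: 1}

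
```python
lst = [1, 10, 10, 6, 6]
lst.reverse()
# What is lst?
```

[6, 6, 10, 10, 1]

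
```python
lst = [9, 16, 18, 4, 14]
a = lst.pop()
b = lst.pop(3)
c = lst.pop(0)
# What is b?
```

After line 1: lst = [9, 16, 18, 4, 14]
After line 2 (pop() -> a = 14): lst = [9, 16, 18, 4]
After line 3 (pop(3) -> b = 4): lst = [9, 16, 18]
After line 4 (pop(0) -> c = 9): lst = [16, 18]

4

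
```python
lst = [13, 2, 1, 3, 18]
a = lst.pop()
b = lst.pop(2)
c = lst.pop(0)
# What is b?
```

After line 1: lst = [13, 2, 1, 3, 18]
After line 2 (pop() -> a = 18): lst = [13, 2, 1, 3]
After line 3 (pop(2) -> b = 1): lst = [13, 2, 3]
After line 4 (pop(0) -> c = 13): lst = [2, 3]

1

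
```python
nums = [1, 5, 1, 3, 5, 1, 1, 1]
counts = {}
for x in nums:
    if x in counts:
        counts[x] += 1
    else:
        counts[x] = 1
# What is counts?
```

Initial: counts = {}, nums = [1, 5, 1, 3, 5, 1, 1, 1]
See 1: counts = {1: 1}
See 5: counts = {1: 1, 5: 1}
See 1: counts = {1: 2, 5: 1}
See 3: counts = {1: 2, 5: 1, 3: 1}
See 5: counts = {1: 2, 5: 2, 3: 1}
See 1: counts = {1: 3, 5: 2, 3: 1}
See 1: counts = {1: 4, 5: 2, 3: 1}
See 1: counts = {1: 5, 5: 2, 3: 1}

{1: 5, 5: 2, 3: 1}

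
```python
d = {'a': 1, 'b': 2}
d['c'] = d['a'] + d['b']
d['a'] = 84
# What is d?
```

After line 1: d = {'a': 1, 'b': 2}
After line 2 (d['c'] = 1 + 2): d = {'a': 1, 'b': 2, 'c': 3}
After line 3: d = {'a': 84, 'b': 2, 'c': 3}

{'a': 84, 'b': 2, 'c': 3}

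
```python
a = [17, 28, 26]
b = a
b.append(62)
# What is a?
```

After line 1: a = [17, 28, 26]
After line 2 (b = a is an alias, same object): a = [17, 28, 26], b = [17, 28, 26]
After line 3 (b.append mutates the shared list): a = [17, 28, 26, 62], b = [17, 28, 26, 62]

[17, 28, 26, 62]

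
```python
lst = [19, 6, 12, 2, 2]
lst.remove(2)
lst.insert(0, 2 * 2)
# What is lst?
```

After line 1: lst = [19, 6, 12, 2, 2]
After line 2 (remove first 2): lst = [19, 6, 12, 2]
After line 3 (insert 4 at index 0): lst = [4, 19, 6, 12, 2]

[4, 19, 6, 12, 2]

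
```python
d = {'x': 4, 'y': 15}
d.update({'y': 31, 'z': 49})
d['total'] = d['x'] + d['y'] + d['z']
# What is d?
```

After line 1: d = {'x': 4, 'y': 15}
After line 2 (y overwritten, z added): d = {'x': 4, 'y': 31, 'z': 49}
After line 3 (total = 4 + 31 + 49 = 84): d = {'x': 4, 'y': 31, 'z': 49, 'total': 84}

{'x': 4, 'y': 31, 'z': 49, 'total': 84}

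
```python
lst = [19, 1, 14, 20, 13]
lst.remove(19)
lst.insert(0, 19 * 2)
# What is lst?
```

After line 1: lst = [19, 1, 14, 20, 13]
After line 2 (remove first 19): lst = [1, 14, 20, 13]
After line 3 (insert 38 at index 0): lst = [38, 1, 14, 20, 13]

[38, 1, 14, 20, 13]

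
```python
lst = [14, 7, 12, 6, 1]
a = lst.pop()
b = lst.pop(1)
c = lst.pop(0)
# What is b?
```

After line 1: lst = [14, 7, 12, 6, 1]
After line 2 (pop() -> a = 1): lst = [14, 7, 12, 6]
After line 3 (pop(1) -> b = 7): lst = [14, 12, 6]
After line 4 (pop(0) -> c = 14): lst = [12, 6]

7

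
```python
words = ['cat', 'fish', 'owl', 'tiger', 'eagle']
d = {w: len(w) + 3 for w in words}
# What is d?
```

{'cat': 6, 'fish': 7, 'owl': 6, 'tiger': 8, 'eagle': 8}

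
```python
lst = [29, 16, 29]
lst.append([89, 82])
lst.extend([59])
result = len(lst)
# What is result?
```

After line 1: lst = [29, 16, 29]
After line 2 (append adds [89, 82] as single element): lst = [29, 16, 29, [89, 82]]
After line 3 (extend unpacks [59], adds 59): lst = [29, 16, 29, [89, 82], 59]
After line 4: result = len(lst) = 5

5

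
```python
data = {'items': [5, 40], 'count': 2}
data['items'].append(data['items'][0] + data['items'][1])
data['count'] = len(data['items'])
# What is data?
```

After line 1: data = {'items': [5, 40], 'count': 2}
After line 2 (append 5 + 40 = 45): data = {'items': [5, 40, 45], 'count': 2}
After line 3 (count = len(items) = 3): data = {'items': [5, 40, 45], 'count': 3}

{'items': [5, 40, 45], 'count': 3}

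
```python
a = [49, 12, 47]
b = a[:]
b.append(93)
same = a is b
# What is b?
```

After line 1: a = [49, 12, 47]
After line 2 (b = a[:] is a shallow copy, new object): a = [49, 12, 47], b = [49, 12, 47]
After line 3 (append only mutates b): a = [49, 12, 47], b = [49, 12, 47, 93]
After line 4 (same = a is b; different objects -> False): same = False

[49, 12, 47, 93]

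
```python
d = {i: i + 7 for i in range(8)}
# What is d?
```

{0: 7, 1: 8, 2: 9, 3: 10, 4: 11, 5: 12, 6: 13, 7: 14}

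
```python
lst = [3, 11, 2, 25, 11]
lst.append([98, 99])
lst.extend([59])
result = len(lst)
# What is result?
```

After line 1: lst = [3, 11, 2, 25, 11]
After line 2 (append adds [98, 99] as single element): lst = [3, 11, 2, 25, 11, [98, 99]]
After line 3 (extend unpacks [59], adds 59): lst = [3, 11, 2, 25, 11, [98, 99], 59]
After line 4: result = len(lst) = 7

7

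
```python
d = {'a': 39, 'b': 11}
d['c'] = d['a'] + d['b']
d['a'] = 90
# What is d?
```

After line 1: d = {'a': 39, 'b': 11}
After line 2 (d['c'] = 39 + 11): d = {'a': 39, 'b': 11, 'c': 50}
After line 3: d = {'a': 90, 'b': 11, 'c': 50}

{'a': 90, 'b': 11, 'c': 50}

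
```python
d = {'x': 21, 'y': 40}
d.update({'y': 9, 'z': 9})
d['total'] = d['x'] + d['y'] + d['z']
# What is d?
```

After line 1: d = {'x': 21, 'y': 40}
After line 2 (y overwritten, z added): d = {'x': 21, 'y': 9, 'z': 9}
After line 3 (total = 21 + 9 + 9 = 39): d = {'x': 21, 'y': 9, 'z': 9, 'total': 39}

{'x': 21, 'y': 9, 'z': 9, 'total': 39}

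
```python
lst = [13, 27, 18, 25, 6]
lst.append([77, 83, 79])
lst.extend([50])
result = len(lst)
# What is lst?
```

After line 1: lst = [13, 27, 18, 25, 6]
After line 2 (append adds [77, 83, 79] as single element): lst = [13, 27, 18, 25, 6, [77, 83, 79]]
After line 3 (extend unpacks [50], adds 50): lst = [13, 27, 18, 25, 6, [77, 83, 79], 50]
After line 4: result = len(lst) = 7

[13, 27, 18, 25, 6, [77, 83, 79], 50]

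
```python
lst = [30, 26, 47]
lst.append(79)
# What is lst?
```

[30, 26, 47, 79]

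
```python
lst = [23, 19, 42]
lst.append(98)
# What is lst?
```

[23, 19, 42, 98]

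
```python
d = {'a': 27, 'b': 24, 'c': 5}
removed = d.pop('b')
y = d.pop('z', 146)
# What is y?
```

After line 1: d = {'a': 27, 'b': 24, 'c': 5}
After line 2 (pop 'b' returns 24): d = {'a': 27, 'c': 5}, removed = 24
After line 3 (pop 'z' missing, returns default 146): d = {'a': 27, 'c': 5}, y = 146

146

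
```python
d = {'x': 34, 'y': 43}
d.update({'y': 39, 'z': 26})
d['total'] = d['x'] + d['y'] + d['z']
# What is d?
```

After line 1: d = {'x': 34, 'y': 43}
After line 2 (y overwritten, z added): d = {'x': 34, 'y': 39, 'z': 26}
After line 3 (total = 34 + 39 + 26 = 99): d = {'x': 34, 'y': 39, 'z': 26, 'total': 99}

{'x': 34, 'y': 39, 'z': 26, 'total': 99}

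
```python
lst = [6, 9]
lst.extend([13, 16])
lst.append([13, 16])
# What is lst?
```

After line 1: lst = [6, 9]
After line 2 (extend unpacks [13, 16]): lst = [6, 9, 13, 16]
After line 3 (append adds [13, 16] as single element): lst = [6, 9, 13, 16, [13, 16]]

[6, 9, 13, 16, [13, 16]]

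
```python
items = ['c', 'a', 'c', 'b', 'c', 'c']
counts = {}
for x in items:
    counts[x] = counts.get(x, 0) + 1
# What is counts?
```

Initial: counts = {}, items = ['c', 'a', 'c', 'b', 'c', 'c']
See 'c': counts = {'c': 1}
See 'a': counts = {'c': 1, 'a': 1}
See 'c': counts = {'c': 2, 'a': 1}
See 'b': counts = {'c': 2, 'a': 1, 'b': 1}
See 'c': counts = {'c': 3, 'a': 1, 'b': 1}
See 'c': counts = {'c': 4, 'a': 1, 'b': 1}

{'c': 4, 'a': 1, 'b': 1}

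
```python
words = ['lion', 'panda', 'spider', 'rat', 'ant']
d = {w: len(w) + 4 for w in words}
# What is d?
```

{'lion': 8, 'panda': 9, 'spider': 10, 'rat': 7, 'ant': 7}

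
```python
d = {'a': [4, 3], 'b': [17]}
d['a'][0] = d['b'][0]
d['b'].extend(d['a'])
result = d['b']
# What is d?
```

After line 1: d = {'a': [4, 3], 'b': [17]}
After line 2 (a[0] = b[0] = 17): d = {'a': [17, 3], 'b': [17]}
After line 3 (b.extend(a) appends [17, 3]): d = {'a': [17, 3], 'b': [17, 17, 3]}
After line 4: result = d['b'] = [17, 17, 3]

{'a': [17, 3], 'b': [17, 17, 3]}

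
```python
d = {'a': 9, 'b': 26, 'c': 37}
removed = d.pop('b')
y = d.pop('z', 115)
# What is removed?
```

After line 1: d = {'a': 9, 'b': 26, 'c': 37}
After line 2 (pop 'b' returns 26): d = {'a': 9, 'c': 37}, removed = 26
After line 3 (pop 'z' missing, returns default 115): d = {'a': 9, 'c': 37}, y = 115

26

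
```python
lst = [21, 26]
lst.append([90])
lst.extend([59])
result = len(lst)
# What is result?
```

After line 1: lst = [21, 26]
After line 2 (append adds [90] as single element): lst = [21, 26, [90]]
After line 3 (extend unpacks [59], adds 59): lst = [21, 26, [90], 59]
After line 4: result = len(lst) = 4

4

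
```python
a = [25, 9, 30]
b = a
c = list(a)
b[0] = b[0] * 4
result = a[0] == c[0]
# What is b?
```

After line 1: a = [25, 9, 30]
After line 2 (b = a, alias): a = [25, 9, 30], b = [25, 9, 30]
After line 3 (c = list(a) is a copy, new object): c = [25, 9, 30]
After line 4 (b[0] = 25 * 4 = 100; mutates shared a/b): a = b = [100, 9, 30], c = [25, 9, 30]
After line 5 (a[0] = 100, c[0] = 25; result = False)

[100, 9, 30]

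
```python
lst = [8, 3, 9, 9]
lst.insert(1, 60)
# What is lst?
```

[8, 60, 3, 9, 9]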